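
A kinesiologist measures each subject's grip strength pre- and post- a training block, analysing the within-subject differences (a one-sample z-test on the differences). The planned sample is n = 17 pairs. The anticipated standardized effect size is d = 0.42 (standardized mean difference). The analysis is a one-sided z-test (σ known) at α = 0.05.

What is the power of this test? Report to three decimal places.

Noncentrality parameter: δ = d·√n = 0.42 × √17 = 1.7317
Critical value for a one-sided test at α = 0.05: z_α = 1.645.
Power = P(Z > 1.645 − δ) = Φ(0.087) = 0.5346.

Power ≈ 0.535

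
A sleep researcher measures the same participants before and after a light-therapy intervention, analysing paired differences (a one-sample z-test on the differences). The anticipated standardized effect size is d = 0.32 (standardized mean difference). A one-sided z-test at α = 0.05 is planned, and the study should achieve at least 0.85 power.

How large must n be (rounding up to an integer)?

n = 71

Set Φ(δ − 1.645) = 0.85; then δ − 1.645 = Φ⁻¹(0.85) = 1.036, giving δ = 2.681.
δ = d·√n ⇒ n = (δ/d)² = (2.681 / 0.32)² = 70.21.
Rounding up, n = 71.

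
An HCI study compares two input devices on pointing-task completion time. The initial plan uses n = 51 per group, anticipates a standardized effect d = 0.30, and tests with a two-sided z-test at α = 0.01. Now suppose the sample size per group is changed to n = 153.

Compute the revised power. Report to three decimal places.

With n = 153 per group: δ = d·√(n/2) = 0.30 × √(153/2) = 2.6239. Critical value z_{0.005} = 2.576.
Revised power = Φ(δ − 2.576) + Φ(−δ − 2.576) = Φ(0.048) + Φ(-5.200) = 0.5192 + 0.0000 = 0.5192.

Power ≈ 0.519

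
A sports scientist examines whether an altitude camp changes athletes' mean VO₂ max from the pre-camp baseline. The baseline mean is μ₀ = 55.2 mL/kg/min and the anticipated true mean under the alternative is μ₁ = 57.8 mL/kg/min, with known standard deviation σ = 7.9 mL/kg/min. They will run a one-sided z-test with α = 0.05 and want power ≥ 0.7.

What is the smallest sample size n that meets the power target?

n = 44

Standardized effect: d = |μ₁ − μ₀| / σ = |57.8 − 55.2| / 7.9 = 0.3291
For power 0.7 need Φ(δ − z_{0.05}) = 0.7, so δ = z_{0.05} + z_{0.30} = 1.645 + 0.524 = 2.169.
δ = d·√n ⇒ n = (δ/d)² = (2.169 / 0.3291)² = 43.44.
Rounding up, n = 44.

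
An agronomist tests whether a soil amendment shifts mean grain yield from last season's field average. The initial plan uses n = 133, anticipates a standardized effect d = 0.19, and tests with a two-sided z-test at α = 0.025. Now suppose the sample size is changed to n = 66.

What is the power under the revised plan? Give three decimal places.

Power ≈ 0.243

With n = 66: δ = d·√n = 0.19 × √66 = 1.5436. Critical value z_{0.0125} = 2.241.
Revised power = Φ(δ − 2.241) + Φ(−δ − 2.241) = Φ(-0.698) + Φ(-3.785) = 0.2426 + 0.0001 = 0.2427.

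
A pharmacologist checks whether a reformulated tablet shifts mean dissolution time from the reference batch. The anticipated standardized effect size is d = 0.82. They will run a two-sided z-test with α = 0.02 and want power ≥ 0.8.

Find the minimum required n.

n = 15

Set Φ(δ − 2.326) = 0.8; then δ − 2.326 = Φ⁻¹(0.8) = 0.842, giving δ = 3.168.
(For δ > 0 the lower-tail rejection region contributes negligibly to power, so the one-term inversion is standard.)
δ = d·√n ⇒ n = (δ/d)² = (3.168 / 0.82)² = 14.93.
Rounding up, n = 15.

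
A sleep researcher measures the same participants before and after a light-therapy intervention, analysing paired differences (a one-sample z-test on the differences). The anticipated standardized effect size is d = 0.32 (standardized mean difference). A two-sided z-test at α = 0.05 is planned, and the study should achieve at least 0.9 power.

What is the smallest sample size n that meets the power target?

Set Φ(δ − 1.960) = 0.9; then δ − 1.960 = Φ⁻¹(0.9) = 1.282, giving δ = 3.242.
(Ignoring the negligible lower-tail rejection probability gives the usual closed-form inversion.)
δ = d·√n ⇒ n = (δ/d)² = (3.242 / 0.32)² = 102.61.
Round up to the next whole unit.

n = 103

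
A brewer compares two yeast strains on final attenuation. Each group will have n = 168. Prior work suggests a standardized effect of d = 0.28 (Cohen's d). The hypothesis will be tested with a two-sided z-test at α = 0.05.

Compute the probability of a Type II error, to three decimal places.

Noncentrality parameter: δ = d·√(n/2) = 0.28 × √(168/2) = 2.5662
Critical value for a two-sided test at α = 0.05: z_{α/2} = 1.960.
Power = Φ(δ − 1.960) + Φ(−δ − 1.960) = Φ(0.606) + Φ(-4.526) = 0.7278 + 0.0000 = 0.7278.
Type II error: β = 1 − power = 1 − 0.7278 = 0.2722.

β ≈ 0.272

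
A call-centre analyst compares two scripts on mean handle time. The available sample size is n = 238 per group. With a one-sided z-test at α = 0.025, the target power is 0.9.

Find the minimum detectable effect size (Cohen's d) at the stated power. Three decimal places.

d ≈ 0.297

Required noncentrality: δ = z_{0.025} + z_{0.10} = 1.960 + 1.282 = 3.242.
δ = d·√(n/2) ⇒ d = δ/√(n/2) = 3.242/√(238/2) = 0.2971.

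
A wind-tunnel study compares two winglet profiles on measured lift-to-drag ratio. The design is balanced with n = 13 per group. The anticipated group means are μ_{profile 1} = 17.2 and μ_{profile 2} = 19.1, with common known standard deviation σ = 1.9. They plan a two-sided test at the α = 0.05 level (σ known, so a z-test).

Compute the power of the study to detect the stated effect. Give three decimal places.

Standardized effect: d = |μ_{profile 1} − μ_{profile 2}| / σ = |17.2 − 19.1| / 1.9 = 1.0000
Noncentrality parameter: δ = d·√(n/2) = 1.0000 × √(13/2) = 2.5495
Critical value for a two-sided test at α = 0.05: z_{α/2} = 1.960.
Power = Φ(δ − 1.960) + Φ(−δ − 1.960) = Φ(0.590) + Φ(-4.509) = 0.7223 + 0.0000 = 0.7223.

Power ≈ 0.722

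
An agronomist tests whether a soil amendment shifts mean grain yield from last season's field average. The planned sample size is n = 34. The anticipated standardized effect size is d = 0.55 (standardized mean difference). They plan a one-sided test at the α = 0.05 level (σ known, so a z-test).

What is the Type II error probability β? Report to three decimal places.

Noncentrality parameter: δ = d·√n = 0.55 × √34 = 3.2070
Critical value for a one-sided test at α = 0.05: z_α = 1.645.
Power = P(Z > 1.645 − δ) = Φ(1.562) = 0.9409.
Type II error: β = 1 − power = 1 − 0.9409 = 0.0591.

β ≈ 0.059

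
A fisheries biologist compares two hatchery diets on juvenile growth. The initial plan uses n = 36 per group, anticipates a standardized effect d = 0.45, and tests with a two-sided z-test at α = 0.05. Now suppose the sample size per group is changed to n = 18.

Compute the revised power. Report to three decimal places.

With n = 18 per group: δ = d·√(n/2) = 0.45 × √(18/2) = 1.3500. Critical value z_{0.025} = 1.960.
Revised power = Φ(δ − 1.960) + Φ(−δ − 1.960) = Φ(-0.610) + Φ(-3.310) = 0.2709 + 0.0005 = 0.2714.

Power ≈ 0.271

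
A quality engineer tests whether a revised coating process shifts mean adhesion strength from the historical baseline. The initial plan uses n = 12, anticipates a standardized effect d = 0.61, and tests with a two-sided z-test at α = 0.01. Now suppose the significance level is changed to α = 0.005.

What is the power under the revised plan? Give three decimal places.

Power ≈ 0.244

δ = d·√n = 0.61 × √12 = 2.1131 (unchanged). New critical value: z_{0.0025} = 2.807.
Revised power = Φ(δ − 2.807) + Φ(−δ − 2.807) = Φ(-0.694) + Φ(-4.920) = 0.2439 + 0.0000 = 0.2439.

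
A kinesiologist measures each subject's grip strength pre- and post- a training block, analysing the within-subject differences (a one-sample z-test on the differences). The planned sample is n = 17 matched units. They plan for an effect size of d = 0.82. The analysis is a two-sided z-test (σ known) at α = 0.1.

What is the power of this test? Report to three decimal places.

Power ≈ 0.959

Noncentrality parameter: δ = d·√n = 0.82 × √17 = 3.3809
Critical value for a two-sided test at α = 0.1: z_{α/2} = 1.645.
Power = Φ(δ − 1.645) + Φ(−δ − 1.645) = Φ(1.736) + Φ(-5.026) = 0.9587 + 0.0000 = 0.9587.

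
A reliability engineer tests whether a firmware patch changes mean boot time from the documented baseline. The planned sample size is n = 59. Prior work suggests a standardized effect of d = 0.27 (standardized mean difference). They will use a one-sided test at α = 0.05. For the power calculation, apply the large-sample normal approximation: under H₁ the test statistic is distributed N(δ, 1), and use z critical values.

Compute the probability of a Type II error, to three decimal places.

Noncentrality parameter: δ = d·√n = 0.27 × √59 = 2.0739
One-sided α = 0.05 → critical value z_{0.05} = 1.645.
Power = Φ(δ − 1.645) = Φ(0.429) = 0.6661.
Type II error: β = 1 − power = 1 − 0.6661 = 0.3339.

β ≈ 0.334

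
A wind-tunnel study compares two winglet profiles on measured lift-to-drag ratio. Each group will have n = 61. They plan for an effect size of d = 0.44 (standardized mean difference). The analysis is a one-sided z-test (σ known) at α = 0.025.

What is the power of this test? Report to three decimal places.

Noncentrality parameter: δ = d·√(n/2) = 0.44 × √(61/2) = 2.4300
Critical value for a one-sided test at α = 0.025: z_α = 1.960.
Power = P(Z > 1.960 − δ) = Φ(0.470) = 0.6808.

Power ≈ 0.681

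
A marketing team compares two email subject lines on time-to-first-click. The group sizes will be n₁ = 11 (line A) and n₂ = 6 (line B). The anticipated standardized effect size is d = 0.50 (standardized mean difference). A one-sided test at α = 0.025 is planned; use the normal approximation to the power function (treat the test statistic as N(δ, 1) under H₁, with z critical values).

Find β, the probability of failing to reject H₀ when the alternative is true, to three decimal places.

β ≈ 0.835

Noncentrality parameter: δ = d / √(1/n₁ + 1/n₂) = 0.50 / √(1/11 + 1/6) = 0.9852
One-sided α = 0.025 → critical value z_{0.025} = 1.960.
Power = Φ(δ − 1.960) = Φ(-0.975) = 0.1648.
Type II error: β = 1 − power = 1 − 0.1648 = 0.8352.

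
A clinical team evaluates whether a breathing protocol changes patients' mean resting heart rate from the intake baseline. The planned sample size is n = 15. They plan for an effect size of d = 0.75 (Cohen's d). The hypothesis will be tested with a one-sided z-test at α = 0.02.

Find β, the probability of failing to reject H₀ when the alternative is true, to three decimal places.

Noncentrality parameter: δ = d·√n = 0.75 × √15 = 2.9047
One-sided α = 0.02 → critical value z_{0.02} = 2.054.
Power = Φ(δ − 2.054) = Φ(0.851) = 0.8026.
Type II error: β = 1 − power = 1 − 0.8026 = 0.1974.

β ≈ 0.197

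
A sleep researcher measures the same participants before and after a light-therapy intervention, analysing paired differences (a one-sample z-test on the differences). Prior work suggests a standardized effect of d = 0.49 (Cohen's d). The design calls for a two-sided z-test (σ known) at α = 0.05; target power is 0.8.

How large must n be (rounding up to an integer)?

For power 0.8 need Φ(δ − z_{0.025}) = 0.8, so δ = z_{0.025} + z_{0.20} = 1.960 + 0.842 = 2.802.
(The Φ(−δ − z_{α/2}) term is vanishingly small for δ > 0 and is dropped in the standard sample-size formula.)
δ = d·√n ⇒ n = (δ/d)² = (2.802 / 0.49)² = 32.69.
Rounding up, n = 33.

n = 33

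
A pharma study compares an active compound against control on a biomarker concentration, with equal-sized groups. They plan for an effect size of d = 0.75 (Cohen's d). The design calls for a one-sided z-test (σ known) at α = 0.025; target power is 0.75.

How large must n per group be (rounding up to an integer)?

n = 25 per group

Set Φ(δ − 1.960) = 0.75; then δ − 1.960 = Φ⁻¹(0.75) = 0.674, giving δ = 2.634.
δ = d·√(n/2) ⇒ n = 2(δ/d)² = 2 × (2.634 / 0.75)² = 24.68.
Round up to the next whole unit.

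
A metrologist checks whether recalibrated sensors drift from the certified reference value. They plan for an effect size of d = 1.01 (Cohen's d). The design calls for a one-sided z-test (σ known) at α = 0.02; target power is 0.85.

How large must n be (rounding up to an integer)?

For power 0.85 need Φ(δ − z_{0.02}) = 0.85, so δ = z_{0.02} + z_{0.15} = 2.054 + 1.036 = 3.090.
δ = d·√n ⇒ n = (δ/d)² = (3.090 / 1.01)² = 9.36.
Round up to the next whole unit.

n = 10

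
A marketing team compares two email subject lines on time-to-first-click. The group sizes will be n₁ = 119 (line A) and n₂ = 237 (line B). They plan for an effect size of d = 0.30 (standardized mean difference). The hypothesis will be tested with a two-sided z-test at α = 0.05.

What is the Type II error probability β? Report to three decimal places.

β ≈ 0.239

Noncentrality parameter: δ = d / √(1/n₁ + 1/n₂) = 0.30 / √(1/119 + 1/237) = 2.6702
Two-sided α = 0.05 → critical value z_{0.025} = 1.960.
Power = Φ(δ − 1.960) + Φ(−δ − 1.960) = Φ(0.710) + Φ(-4.630) = 0.7612 + 0.0000 = 0.7612.
Type II error: β = 1 − power = 1 − 0.7612 = 0.2388.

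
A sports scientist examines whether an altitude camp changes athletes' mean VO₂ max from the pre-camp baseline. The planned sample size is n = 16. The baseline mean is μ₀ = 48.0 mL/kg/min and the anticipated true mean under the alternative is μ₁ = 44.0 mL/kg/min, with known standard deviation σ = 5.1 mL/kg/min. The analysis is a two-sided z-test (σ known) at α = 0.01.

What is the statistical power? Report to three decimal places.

Power ≈ 0.713

Standardized effect: d = |μ₁ − μ₀| / σ = |44.0 − 48.0| / 5.1 = 0.7843
Noncentrality parameter: δ = d·√n = 0.7843 × √16 = 3.1373
Critical value for a two-sided test at α = 0.01: z_{α/2} = 2.576.
Power = Φ(δ − 2.576) + Φ(−δ − 2.576) = Φ(0.561) + Φ(-5.713) = 0.7127 + 0.0000 = 0.7127.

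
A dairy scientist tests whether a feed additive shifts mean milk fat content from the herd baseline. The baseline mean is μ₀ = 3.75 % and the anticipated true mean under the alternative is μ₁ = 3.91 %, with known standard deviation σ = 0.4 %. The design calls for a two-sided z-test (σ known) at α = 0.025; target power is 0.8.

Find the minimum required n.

n = 60

Standardized effect: d = |μ₁ − μ₀| / σ = |3.91 − 3.75| / 0.4 = 0.4000
Set Φ(δ − 2.241) = 0.8; then δ − 2.241 = Φ⁻¹(0.8) = 0.842, giving δ = 3.083.
(For δ > 0 the lower-tail rejection region contributes negligibly to power, so the one-term inversion is standard.)
δ = d·√n ⇒ n = (δ/d)² = (3.083 / 0.4000)² = 59.41.
Rounding up, n = 60.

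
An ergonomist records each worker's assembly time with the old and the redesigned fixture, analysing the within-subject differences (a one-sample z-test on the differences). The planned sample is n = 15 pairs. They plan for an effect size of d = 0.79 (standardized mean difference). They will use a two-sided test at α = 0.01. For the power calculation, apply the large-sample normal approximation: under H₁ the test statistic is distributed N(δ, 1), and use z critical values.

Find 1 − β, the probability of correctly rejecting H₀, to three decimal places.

Noncentrality parameter: λ = d·√n = 0.79 × √15 = 3.0597
Two-sided α = 0.01 → critical value z_{0.005} = 2.576.
Power = Φ(λ − 2.576) + Φ(−λ − 2.576) = Φ(0.484) + Φ(-5.635) = 0.6857 + 0.0000 = 0.6857.

Power ≈ 0.686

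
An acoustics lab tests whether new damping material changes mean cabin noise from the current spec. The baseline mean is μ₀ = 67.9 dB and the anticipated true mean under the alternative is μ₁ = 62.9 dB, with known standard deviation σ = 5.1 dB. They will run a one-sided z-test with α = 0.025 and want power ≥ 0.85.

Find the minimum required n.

n = 10

Standardized effect: d = |μ₁ − μ₀| / σ = |62.9 − 67.9| / 5.1 = 0.9804
Set Φ(δ − 1.960) = 0.85; then δ − 1.960 = Φ⁻¹(0.85) = 1.036, giving δ = 2.996.
δ = d·√n ⇒ n = (δ/d)² = (2.996 / 0.9804)² = 9.34.
Round up to the next whole unit.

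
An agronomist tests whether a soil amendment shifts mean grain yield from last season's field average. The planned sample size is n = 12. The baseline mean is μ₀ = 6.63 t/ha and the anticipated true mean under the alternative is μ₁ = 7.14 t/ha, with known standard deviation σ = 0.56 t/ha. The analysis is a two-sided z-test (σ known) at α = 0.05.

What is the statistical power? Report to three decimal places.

Standardized effect: d = |μ₁ − μ₀| / σ = |7.14 − 6.63| / 0.56 = 0.9107
Noncentrality parameter: λ = d·√n = 0.9107 × √12 = 3.1548
Two-sided α = 0.05 → critical value z_{0.025} = 1.960.
Power = Φ(λ − 1.960) + Φ(−λ − 1.960) = Φ(1.195) + Φ(-5.115) = 0.8839 + 0.0000 = 0.8839.

Power ≈ 0.884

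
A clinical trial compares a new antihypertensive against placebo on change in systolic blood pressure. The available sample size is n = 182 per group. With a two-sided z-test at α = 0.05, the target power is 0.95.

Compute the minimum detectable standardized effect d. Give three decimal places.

d ≈ 0.378

Need Φ(δ − 1.960) = 0.95, so δ = 1.960 + 1.645 = 3.605.
(The second rejection-region term Φ(−δ − z_{α/2}) is negligible and dropped.)
δ = d·√(n/2) ⇒ d = δ/√(n/2) = 3.605/√(182/2) = 0.3779.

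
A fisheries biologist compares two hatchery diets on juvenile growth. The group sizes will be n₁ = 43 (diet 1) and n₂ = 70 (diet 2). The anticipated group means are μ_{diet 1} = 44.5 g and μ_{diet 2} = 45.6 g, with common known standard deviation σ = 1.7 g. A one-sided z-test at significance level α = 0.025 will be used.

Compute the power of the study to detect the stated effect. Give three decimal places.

Standardized effect: d = |μ_{diet 1} − μ_{diet 2}| / σ = |44.5 − 45.6| / 1.7 = 0.6471
Noncentrality parameter: δ = d / √(1/n₁ + 1/n₂) = 0.6471 / √(1/43 + 1/70) = 3.3395
Critical value for a one-sided test at α = 0.025: z_α = 1.960.
Power = P(Z > 1.960 − δ) = Φ(1.380) = 0.9161.

Power ≈ 0.916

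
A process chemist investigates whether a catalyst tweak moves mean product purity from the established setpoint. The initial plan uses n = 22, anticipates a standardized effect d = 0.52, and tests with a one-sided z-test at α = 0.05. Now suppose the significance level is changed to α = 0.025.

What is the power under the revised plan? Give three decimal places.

Power ≈ 0.684

δ = d·√n = 0.52 × √22 = 2.4390 (unchanged). New critical value: z_{0.025} = 1.960.
Revised power = Φ(δ − 1.960) = Φ(0.479) = 0.6840.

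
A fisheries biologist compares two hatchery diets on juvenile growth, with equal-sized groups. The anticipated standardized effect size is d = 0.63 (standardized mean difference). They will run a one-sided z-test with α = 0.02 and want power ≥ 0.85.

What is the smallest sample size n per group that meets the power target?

n = 49 per group

Set Φ(δ − 2.054) = 0.85; then δ − 2.054 = Φ⁻¹(0.85) = 1.036, giving δ = 3.090.
δ = d·√(n/2) ⇒ n = 2(δ/d)² = 2 × (3.090 / 0.63)² = 48.12.
Rounding up, n = 49 per group.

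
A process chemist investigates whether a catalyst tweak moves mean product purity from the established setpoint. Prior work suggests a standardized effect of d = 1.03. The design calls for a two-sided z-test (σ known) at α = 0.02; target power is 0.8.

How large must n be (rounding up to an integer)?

Set Φ(δ − 2.326) = 0.8; then δ − 2.326 = Φ⁻¹(0.8) = 0.842, giving δ = 3.168.
(Ignoring the negligible lower-tail rejection probability gives the usual closed-form inversion.)
δ = d·√n ⇒ n = (δ/d)² = (3.168 / 1.03)² = 9.46.
Round up to the next whole unit.

n = 10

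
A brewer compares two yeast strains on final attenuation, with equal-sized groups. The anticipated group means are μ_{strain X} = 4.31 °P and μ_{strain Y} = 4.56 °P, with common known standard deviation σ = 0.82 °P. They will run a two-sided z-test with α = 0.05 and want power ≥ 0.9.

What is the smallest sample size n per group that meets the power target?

n = 227 per group

Standardized effect: d = |μ_{strain X} − μ_{strain Y}| / σ = |4.31 − 4.56| / 0.82 = 0.3049
For power 0.9 need Φ(δ − z_{0.025}) = 0.9, so δ = z_{0.025} + z_{0.10} = 1.960 + 1.282 = 3.242.
(For δ > 0 the lower-tail rejection region contributes negligibly to power, so the one-term inversion is standard.)
δ = d·√(n/2) ⇒ n = 2(δ/d)² = 2 × (3.242 / 0.3049)² = 226.09.
Rounding up, n = 227 per group.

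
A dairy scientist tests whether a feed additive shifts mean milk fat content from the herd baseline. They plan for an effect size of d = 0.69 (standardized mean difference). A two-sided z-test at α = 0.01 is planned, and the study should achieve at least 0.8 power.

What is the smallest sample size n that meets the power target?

For power 0.8 need Φ(δ − z_{0.005}) = 0.8, so δ = z_{0.005} + z_{0.20} = 2.576 + 0.842 = 3.417.
(Ignoring the negligible lower-tail rejection probability gives the usual closed-form inversion.)
δ = d·√n ⇒ n = (δ/d)² = (3.417 / 0.69)² = 24.53.
Round up to the next whole unit.

n = 25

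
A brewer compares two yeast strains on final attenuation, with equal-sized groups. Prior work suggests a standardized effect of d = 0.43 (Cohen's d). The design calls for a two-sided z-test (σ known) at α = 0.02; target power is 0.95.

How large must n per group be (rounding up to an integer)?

Set Φ(δ − 2.326) = 0.95; then δ − 2.326 = Φ⁻¹(0.95) = 1.645, giving δ = 3.971.
(Ignoring the negligible lower-tail rejection probability gives the usual closed-form inversion.)
δ = d·√(n/2) ⇒ n = 2(δ/d)² = 2 × (3.971 / 0.43)² = 170.58.
Round up to the next whole unit.

n = 171 per group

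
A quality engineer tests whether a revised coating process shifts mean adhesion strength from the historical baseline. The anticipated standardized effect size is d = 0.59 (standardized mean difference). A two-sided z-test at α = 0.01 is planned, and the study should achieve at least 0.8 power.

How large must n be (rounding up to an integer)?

n = 34

For power 0.8 need Φ(δ − z_{0.005}) = 0.8, so δ = z_{0.005} + z_{0.20} = 2.576 + 0.842 = 3.417.
(For δ > 0 the lower-tail rejection region contributes negligibly to power, so the one-term inversion is standard.)
δ = d·√n ⇒ n = (δ/d)² = (3.417 / 0.59)² = 33.55.
Rounding up, n = 34.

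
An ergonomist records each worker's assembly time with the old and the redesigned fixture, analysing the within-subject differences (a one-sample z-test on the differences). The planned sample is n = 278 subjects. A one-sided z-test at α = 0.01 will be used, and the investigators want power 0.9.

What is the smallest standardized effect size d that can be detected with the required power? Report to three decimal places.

d ≈ 0.216

Required noncentrality: δ = z_{0.01} + z_{0.10} = 2.326 + 1.282 = 3.608.
δ = d·√n ⇒ d = δ/√n = 3.608/√278 = 0.2164.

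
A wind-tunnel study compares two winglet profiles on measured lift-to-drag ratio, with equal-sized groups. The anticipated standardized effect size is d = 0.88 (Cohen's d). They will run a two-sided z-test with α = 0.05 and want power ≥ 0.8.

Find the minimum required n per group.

Set Φ(δ − 1.960) = 0.8; then δ − 1.960 = Φ⁻¹(0.8) = 0.842, giving δ = 2.802.
(For δ > 0 the lower-tail rejection region contributes negligibly to power, so the one-term inversion is standard.)
δ = d·√(n/2) ⇒ n = 2(δ/d)² = 2 × (2.802 / 0.88)² = 20.27.
Round up to the next whole unit.

n = 21 per group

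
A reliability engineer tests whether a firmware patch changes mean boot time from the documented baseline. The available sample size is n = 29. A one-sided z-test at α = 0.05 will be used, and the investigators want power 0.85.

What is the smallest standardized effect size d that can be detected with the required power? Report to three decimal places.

d ≈ 0.498

Required noncentrality: δ = z_{0.05} + z_{0.15} = 1.645 + 1.036 = 2.681.
δ = d·√n ⇒ d = δ/√n = 2.681/√29 = 0.4979.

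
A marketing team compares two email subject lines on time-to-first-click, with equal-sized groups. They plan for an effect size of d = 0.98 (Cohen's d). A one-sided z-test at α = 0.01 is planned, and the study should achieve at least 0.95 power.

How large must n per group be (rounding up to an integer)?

For power 0.95 need Φ(δ − z_{0.01}) = 0.95, so δ = z_{0.01} + z_{0.05} = 2.326 + 1.645 = 3.971.
δ = d·√(n/2) ⇒ n = 2(δ/d)² = 2 × (3.971 / 0.98)² = 32.84.
Round up to the next whole unit.

n = 33 per group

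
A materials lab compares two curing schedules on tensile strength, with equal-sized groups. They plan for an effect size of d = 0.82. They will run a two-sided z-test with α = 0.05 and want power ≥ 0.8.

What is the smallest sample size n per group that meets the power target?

Set Φ(δ − 1.960) = 0.8; then δ − 1.960 = Φ⁻¹(0.8) = 0.842, giving δ = 2.802.
(For δ > 0 the lower-tail rejection region contributes negligibly to power, so the one-term inversion is standard.)
δ = d·√(n/2) ⇒ n = 2(δ/d)² = 2 × (2.802 / 0.82)² = 23.35.
Rounding up, n = 24 per group.

n = 24 per group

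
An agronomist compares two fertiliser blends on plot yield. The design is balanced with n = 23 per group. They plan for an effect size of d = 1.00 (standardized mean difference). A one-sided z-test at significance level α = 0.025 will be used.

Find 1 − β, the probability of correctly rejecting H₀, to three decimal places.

Noncentrality parameter: δ = d·√(n/2) = 1.00 × √(23/2) = 3.3912
Critical value for a one-sided test at α = 0.025: z_α = 1.960.
Power = Φ(δ − 1.960) = Φ(1.431) = 0.9238.

Power ≈ 0.924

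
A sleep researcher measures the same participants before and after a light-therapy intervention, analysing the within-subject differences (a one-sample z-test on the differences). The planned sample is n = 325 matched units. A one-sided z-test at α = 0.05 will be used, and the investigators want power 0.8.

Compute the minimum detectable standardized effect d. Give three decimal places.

Required noncentrality: δ = z_{0.05} + z_{0.20} = 1.645 + 0.842 = 2.486.
δ = d·√n ⇒ d = δ/√n = 2.486/√325 = 0.1379.

d ≈ 0.138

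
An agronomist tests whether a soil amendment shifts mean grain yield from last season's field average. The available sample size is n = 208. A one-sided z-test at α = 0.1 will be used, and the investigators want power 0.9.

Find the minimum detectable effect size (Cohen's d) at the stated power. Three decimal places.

d ≈ 0.178

Required noncentrality: δ = z_{0.1} + z_{0.10} = 1.282 + 1.282 = 2.563.
δ = d·√n ⇒ d = δ/√n = 2.563/√208 = 0.1777.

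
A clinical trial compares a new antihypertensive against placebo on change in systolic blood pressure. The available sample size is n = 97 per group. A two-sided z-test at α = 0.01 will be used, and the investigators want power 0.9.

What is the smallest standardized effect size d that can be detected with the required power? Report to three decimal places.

Need Φ(δ − 2.576) = 0.9, so δ = 2.576 + 1.282 = 3.857.
(Lower-tail contribution to power is negligible for δ > 0.)
δ = d·√(n/2) ⇒ d = δ/√(n/2) = 3.857/√(97/2) = 0.5539.

d ≈ 0.554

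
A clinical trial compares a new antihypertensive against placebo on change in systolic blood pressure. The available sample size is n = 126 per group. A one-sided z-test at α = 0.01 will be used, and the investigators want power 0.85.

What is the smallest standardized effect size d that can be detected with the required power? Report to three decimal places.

d ≈ 0.424

Required noncentrality: δ = z_{0.01} + z_{0.15} = 2.326 + 1.036 = 3.363.
δ = d·√(n/2) ⇒ d = δ/√(n/2) = 3.363/√(126/2) = 0.4237.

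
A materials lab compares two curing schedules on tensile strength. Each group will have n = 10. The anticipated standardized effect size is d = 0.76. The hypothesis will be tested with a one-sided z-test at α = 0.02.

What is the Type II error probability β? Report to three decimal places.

β ≈ 0.638

Noncentrality parameter: δ = d·√(n/2) = 0.76 × √(10/2) = 1.6994
Critical value for a one-sided test at α = 0.02: z_α = 2.054.
Power = P(Z > 2.054 − δ) = Φ(-0.354) = 0.3615.
Type II error: β = 1 − power = 1 − 0.3615 = 0.6385.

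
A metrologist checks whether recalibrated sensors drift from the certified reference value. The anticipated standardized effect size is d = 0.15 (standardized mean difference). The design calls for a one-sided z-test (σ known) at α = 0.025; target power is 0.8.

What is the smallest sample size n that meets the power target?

n = 349

Set Φ(δ − 1.960) = 0.8; then δ − 1.960 = Φ⁻¹(0.8) = 0.842, giving δ = 2.802.
δ = d·√n ⇒ n = (δ/d)² = (2.802 / 0.15)² = 348.84.
Rounding up, n = 349.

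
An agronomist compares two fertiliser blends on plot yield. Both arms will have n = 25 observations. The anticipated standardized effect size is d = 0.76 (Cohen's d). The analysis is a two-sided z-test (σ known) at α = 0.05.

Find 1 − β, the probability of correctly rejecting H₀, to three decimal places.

Noncentrality parameter: δ = d·√(n/2) = 0.76 × √(25/2) = 2.6870
Two-sided α = 0.05 → critical value z_{0.025} = 1.960.
Power = Φ(δ − 1.960) + Φ(−δ − 1.960) = Φ(0.727) + Φ(-4.647) = 0.7664 + 0.0000 = 0.7664.

Power ≈ 0.766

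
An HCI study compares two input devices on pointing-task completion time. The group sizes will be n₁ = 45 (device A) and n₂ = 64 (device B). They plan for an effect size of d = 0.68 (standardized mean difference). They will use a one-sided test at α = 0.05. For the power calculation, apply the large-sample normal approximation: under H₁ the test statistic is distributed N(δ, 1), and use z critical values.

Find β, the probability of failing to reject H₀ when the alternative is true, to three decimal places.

Noncentrality parameter: δ = d / √(1/n₁ + 1/n₂) = 0.68 / √(1/45 + 1/64) = 3.4954
Critical value for a one-sided test at α = 0.05: z_α = 1.645.
Power = P(Z > 1.645 − δ) = Φ(1.851) = 0.9679.
Type II error: β = 1 − power = 1 − 0.9679 = 0.0321.

β ≈ 0.032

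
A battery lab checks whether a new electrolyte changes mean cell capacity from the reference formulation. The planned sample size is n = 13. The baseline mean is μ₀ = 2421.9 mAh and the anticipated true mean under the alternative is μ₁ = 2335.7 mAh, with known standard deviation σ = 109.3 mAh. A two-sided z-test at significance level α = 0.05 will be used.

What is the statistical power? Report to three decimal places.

Power ≈ 0.812

Standardized effect: d = |μ₁ − μ₀| / σ = |2335.7 − 2421.9| / 109.3 = 0.7887
Noncentrality parameter: δ = d·√n = 0.7887 × √13 = 2.8435
Two-sided α = 0.05 → critical value z_{0.025} = 1.960.
Power = Φ(δ − 1.960) + Φ(−δ − 1.960) = Φ(0.884) + Φ(-4.804) = 0.8115 + 0.0000 = 0.8115.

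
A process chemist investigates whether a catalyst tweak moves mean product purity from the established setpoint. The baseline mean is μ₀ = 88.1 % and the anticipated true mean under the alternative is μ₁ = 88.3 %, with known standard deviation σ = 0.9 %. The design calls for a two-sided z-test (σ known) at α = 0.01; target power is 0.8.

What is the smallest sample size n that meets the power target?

Standardized effect: d = |μ₁ − μ₀| / σ = |88.3 − 88.1| / 0.9 = 0.2222
Set Φ(δ − 2.576) = 0.8; then δ − 2.576 = Φ⁻¹(0.8) = 0.842, giving δ = 3.417.
(Ignoring the negligible lower-tail rejection probability gives the usual closed-form inversion.)
δ = d·√n ⇒ n = (δ/d)² = (3.417 / 0.2222)² = 236.50.
Rounding up, n = 237.

n = 237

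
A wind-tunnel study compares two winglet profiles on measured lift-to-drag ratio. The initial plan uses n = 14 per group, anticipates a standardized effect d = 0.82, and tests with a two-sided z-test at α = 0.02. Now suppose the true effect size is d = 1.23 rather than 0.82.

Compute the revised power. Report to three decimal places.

Power ≈ 0.823

With d = 1.23: δ = d·√(n/2) = 1.23 × √(14/2) = 3.2543. Critical value z_{0.01} = 2.326.
Revised power = Φ(δ − 2.326) + Φ(−δ − 2.326) = Φ(0.928) + Φ(-5.581) = 0.8233 + 0.0000 = 0.8233.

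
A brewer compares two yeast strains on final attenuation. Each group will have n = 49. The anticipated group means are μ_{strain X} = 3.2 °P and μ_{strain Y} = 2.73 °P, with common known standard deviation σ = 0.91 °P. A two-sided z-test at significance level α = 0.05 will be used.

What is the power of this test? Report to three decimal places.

Power ≈ 0.725

Standardized effect: d = |μ_{strain X} − μ_{strain Y}| / σ = |3.2 − 2.73| / 0.91 = 0.5165
Noncentrality parameter: λ = d·√(n/2) = 0.5165 × √(49/2) = 2.5565
Two-sided α = 0.05 → critical value z_{0.025} = 1.960.
Power = Φ(λ − 1.960) + Φ(−λ − 1.960) = Φ(0.596) + Φ(-4.516) = 0.7246 + 0.0000 = 0.7246.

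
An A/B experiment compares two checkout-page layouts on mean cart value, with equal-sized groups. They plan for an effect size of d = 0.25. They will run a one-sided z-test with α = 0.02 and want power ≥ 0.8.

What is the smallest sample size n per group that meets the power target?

n = 269 per group

Set Φ(δ − 2.054) = 0.8; then δ − 2.054 = Φ⁻¹(0.8) = 0.842, giving δ = 2.895.
δ = d·√(n/2) ⇒ n = 2(δ/d)² = 2 × (2.895 / 0.25)² = 268.26.
Round up to the next whole unit.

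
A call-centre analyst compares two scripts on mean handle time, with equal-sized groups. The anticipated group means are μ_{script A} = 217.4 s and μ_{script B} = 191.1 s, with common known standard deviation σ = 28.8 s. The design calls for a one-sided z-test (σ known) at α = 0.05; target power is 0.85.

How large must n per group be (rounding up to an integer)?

Standardized effect: d = |μ_{script A} − μ_{script B}| / σ = |217.4 − 191.1| / 28.8 = 0.9132
Set Φ(δ − 1.645) = 0.85; then δ − 1.645 = Φ⁻¹(0.85) = 1.036, giving δ = 2.681.
δ = d·√(n/2) ⇒ n = 2(δ/d)² = 2 × (2.681 / 0.9132)² = 17.24.
Rounding up, n = 18 per group.

n = 18 per group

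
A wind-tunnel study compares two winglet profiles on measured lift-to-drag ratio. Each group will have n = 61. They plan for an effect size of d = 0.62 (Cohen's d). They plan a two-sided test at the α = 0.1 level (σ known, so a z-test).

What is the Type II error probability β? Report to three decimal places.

Noncentrality parameter: δ = d·√(n/2) = 0.62 × √(61/2) = 3.4241
Critical value for a two-sided test at α = 0.1: z_{α/2} = 1.645.
Power = Φ(δ − 1.645) + Φ(−δ − 1.645) = Φ(1.779) + Φ(-5.069) = 0.9624 + 0.0000 = 0.9624.
Type II error: β = 1 − power = 1 − 0.9624 = 0.0376.

β ≈ 0.038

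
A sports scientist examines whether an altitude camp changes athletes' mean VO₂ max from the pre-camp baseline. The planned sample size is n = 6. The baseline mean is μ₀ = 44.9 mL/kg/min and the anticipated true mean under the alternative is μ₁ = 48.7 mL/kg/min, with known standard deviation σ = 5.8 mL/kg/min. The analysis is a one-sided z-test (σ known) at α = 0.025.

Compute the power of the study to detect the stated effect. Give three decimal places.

Standardized effect: d = |μ₁ − μ₀| / σ = |48.7 − 44.9| / 5.8 = 0.6552
Noncentrality parameter: δ = d·√n = 0.6552 × √6 = 1.6048
Critical value for a one-sided test at α = 0.025: z_α = 1.960.
Power = Φ(δ − 1.960) = Φ(-0.355) = 0.3612.

Power ≈ 0.361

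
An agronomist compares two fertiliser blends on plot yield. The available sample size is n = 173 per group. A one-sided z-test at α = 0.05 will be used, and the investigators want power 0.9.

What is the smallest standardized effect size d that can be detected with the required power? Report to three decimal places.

Required noncentrality: δ = z_{0.05} + z_{0.10} = 1.645 + 1.282 = 2.926.
δ = d·√(n/2) ⇒ d = δ/√(n/2) = 2.926/√(173/2) = 0.3146.

d ≈ 0.315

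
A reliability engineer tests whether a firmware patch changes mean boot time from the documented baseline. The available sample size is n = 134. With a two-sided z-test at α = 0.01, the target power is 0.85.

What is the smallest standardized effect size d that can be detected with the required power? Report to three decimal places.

Required noncentrality: δ = z_{0.005} + z_{0.15} = 2.576 + 1.036 = 3.612.
(The second rejection-region term Φ(−δ − z_{α/2}) is negligible and dropped.)
δ = d·√n ⇒ d = δ/√n = 3.612/√134 = 0.3121.

d ≈ 0.312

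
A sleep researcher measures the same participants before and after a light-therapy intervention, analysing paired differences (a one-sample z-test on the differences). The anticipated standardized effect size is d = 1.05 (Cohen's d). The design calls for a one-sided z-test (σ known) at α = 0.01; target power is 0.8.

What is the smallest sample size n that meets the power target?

n = 10

For power 0.8 need Φ(δ − z_{0.01}) = 0.8, so δ = z_{0.01} + z_{0.20} = 2.326 + 0.842 = 3.168.
δ = d·√n ⇒ n = (δ/d)² = (3.168 / 1.05)² = 9.10.
Round up to the next whole unit.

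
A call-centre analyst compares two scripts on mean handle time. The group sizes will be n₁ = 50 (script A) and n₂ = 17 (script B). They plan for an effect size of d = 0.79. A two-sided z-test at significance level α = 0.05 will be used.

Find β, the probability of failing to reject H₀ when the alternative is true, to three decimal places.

β ≈ 0.197

Noncentrality parameter: δ = d / √(1/n₁ + 1/n₂) = 0.79 / √(1/50 + 1/17) = 2.8138
Two-sided α = 0.05 → critical value z_{0.025} = 1.960.
Power = Φ(δ − 1.960) + Φ(−δ − 1.960) = Φ(0.854) + Φ(-4.774) = 0.8034 + 0.0000 = 0.8034.
Type II error: β = 1 − power = 1 − 0.8034 = 0.1966.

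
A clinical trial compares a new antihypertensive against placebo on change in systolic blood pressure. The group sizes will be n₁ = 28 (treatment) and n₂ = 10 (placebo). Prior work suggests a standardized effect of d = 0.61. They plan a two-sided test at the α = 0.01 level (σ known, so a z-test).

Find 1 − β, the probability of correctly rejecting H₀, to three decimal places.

Noncentrality parameter: δ = d / √(1/n₁ + 1/n₂) = 0.61 / √(1/28 + 1/10) = 1.6558
Two-sided α = 0.01 → critical value z_{0.005} = 2.576.
Power = Φ(δ − 2.576) + Φ(−δ − 2.576) = Φ(-0.920) + Φ(-4.232) = 0.1788 + 0.0000 = 0.1788.

Power ≈ 0.179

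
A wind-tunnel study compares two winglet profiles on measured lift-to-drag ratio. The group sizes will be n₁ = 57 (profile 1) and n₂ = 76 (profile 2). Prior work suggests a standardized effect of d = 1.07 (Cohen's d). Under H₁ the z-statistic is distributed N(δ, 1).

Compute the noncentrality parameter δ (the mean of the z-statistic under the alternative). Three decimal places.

The noncentrality parameter scales effect size by the design's sample-size factor: δ = d / √(1/n₁ + 1/n₂) = 1.07 / √(1/57 + 1/76) = 6.1066

δ ≈ 6.107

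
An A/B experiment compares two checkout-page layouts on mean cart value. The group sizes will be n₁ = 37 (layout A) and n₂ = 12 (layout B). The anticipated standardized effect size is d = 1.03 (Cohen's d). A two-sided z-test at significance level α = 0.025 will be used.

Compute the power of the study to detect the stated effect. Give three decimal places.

Power ≈ 0.805

Noncentrality parameter: δ = d / √(1/n₁ + 1/n₂) = 1.03 / √(1/37 + 1/12) = 3.1005
Critical value for a two-sided test at α = 0.025: z_{α/2} = 2.241.
Power = Φ(δ − 2.241) + Φ(−δ − 2.241) = Φ(0.859) + Φ(-5.342) = 0.8049 + 0.0000 = 0.8049.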